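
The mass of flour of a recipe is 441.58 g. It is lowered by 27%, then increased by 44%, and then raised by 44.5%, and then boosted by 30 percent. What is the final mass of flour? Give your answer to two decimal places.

After the 27% decrease: 441.58 × 0.73 = 322.3534.
Apply the 44% increase: 322.3534 × 1.44 = 464.188896.
Apply the 44.5% increase: 464.188896 × 1.445 = 670.75295472.
After the 30% increase: 670.75295472 × 1.3 = 871.978841136 ≈ 871.98.

871.98 g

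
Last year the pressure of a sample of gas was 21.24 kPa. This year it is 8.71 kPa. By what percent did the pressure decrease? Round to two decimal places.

Change: 8.71 − 21.24 = -12.53.
Relative to the original: -12.53 ÷ 21.24 ≈ -58.99%.
So the pressure decreased by 58.99%.

58.99%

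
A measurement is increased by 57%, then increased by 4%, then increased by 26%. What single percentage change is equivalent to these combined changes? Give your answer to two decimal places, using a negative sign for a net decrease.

105.73%

The combined multiplier is 1.57 × 1.04 × 1.26 = 2.057328.
That corresponds to an increase of 105.73%.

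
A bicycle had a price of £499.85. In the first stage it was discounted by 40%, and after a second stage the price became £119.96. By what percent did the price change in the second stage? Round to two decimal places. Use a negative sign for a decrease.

-60.00%

After the first stage: £499.85 × 0.6 = £299.91.
Second-stage multiplier: £119.96 ÷ £299.91 ≈ 0.399987.
That is a change of -60.00%.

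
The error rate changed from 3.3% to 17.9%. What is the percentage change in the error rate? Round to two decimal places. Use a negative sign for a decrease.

442.42%

The change is 17.9 − 3.3 = 14.6 percentage points.
Relative to the original 3.3%, that is 14.6 ÷ 3.3 ≈ 442.42%.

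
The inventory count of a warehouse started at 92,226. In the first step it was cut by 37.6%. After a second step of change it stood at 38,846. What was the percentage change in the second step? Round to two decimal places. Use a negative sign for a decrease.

-32.50%

After the first step: 92,226 × 0.624 = 57549.024.
Second-step multiplier: 38,846 ÷ 57549.024 ≈ 0.675007.
That is a change of -32.50%.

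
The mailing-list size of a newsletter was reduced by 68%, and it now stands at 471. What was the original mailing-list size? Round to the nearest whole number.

1472

The overall multiplier applied was 0.32.
So the original mailing-list size was 471 ÷ 0.32 ≈ 1472.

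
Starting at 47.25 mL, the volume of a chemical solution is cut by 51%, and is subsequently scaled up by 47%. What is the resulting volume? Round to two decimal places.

Apply the 51% decrease: 47.25 × 0.49 = 23.1525.
Apply the 47% increase: 23.1525 × 1.47 = 34.034175 ≈ 34.03.

34.03 mL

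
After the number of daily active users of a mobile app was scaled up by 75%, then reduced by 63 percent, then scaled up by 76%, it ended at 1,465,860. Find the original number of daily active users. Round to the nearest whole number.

The overall multiplier applied was 1.75 × 0.37 × 1.76 = 1.1396.
So the original number of daily active users was 1,465,860 ÷ 1.1396 ≈ 1,286,293.

1,286,293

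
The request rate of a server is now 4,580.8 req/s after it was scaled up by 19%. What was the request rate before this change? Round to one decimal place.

The overall multiplier applied was 1.19.
So the original request rate was 4,580.8 ÷ 1.19 ≈ 3,849.4 req/s.

3,849.4 req/s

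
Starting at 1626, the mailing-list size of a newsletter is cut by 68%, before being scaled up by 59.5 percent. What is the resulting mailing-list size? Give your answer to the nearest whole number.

Apply the 68% decrease: 1626 × 0.32 = 520.32.
59.5% increase: 520.32 × 1.595 = 829.9104 ≈ 830.

830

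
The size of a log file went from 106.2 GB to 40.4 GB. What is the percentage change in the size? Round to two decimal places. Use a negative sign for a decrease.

-61.96%

Change: 40.4 − 106.2 = -65.8.
Relative to the original: -65.8 ÷ 106.2 ≈ -61.96%.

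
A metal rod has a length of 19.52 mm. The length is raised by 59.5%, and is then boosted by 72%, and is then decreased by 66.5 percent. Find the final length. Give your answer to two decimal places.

59.5% increase: 19.52 × 1.595 = 31.1344.
72% increase: 31.1344 × 1.72 = 53.551168.
Apply the 66.5% decrease: 53.551168 × 0.335 = 17.93964128 ≈ 17.94.

17.94 mm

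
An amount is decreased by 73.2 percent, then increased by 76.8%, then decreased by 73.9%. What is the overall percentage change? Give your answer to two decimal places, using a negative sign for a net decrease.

-87.63%

The combined multiplier is 0.268 × 1.768 × 0.261 = 0.123668064.
That corresponds to a decrease of 87.63%.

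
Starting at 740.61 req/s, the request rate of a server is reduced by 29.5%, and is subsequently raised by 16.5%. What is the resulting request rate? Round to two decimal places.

608.28 req/s

After the 29.5% decrease: 740.61 × 0.705 = 522.13005.
16.5% increase: 522.13005 × 1.165 = 608.28150825 ≈ 608.28.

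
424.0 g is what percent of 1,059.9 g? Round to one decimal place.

424.0 g ÷ 1,059.9 g ≈ 40.0%.

40.0%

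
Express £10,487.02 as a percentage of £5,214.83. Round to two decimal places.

201.10%

£10,487.02 ÷ £5,214.83 ≈ 201.10%.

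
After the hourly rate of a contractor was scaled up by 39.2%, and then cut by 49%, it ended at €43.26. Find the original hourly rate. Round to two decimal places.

€60.94

Undoing the 49% decrease: €43.26 ÷ 0.51 ≈ €84.823529.
Undoing the 39.2% increase: €84.823529 ÷ 1.392 ≈ €60.94.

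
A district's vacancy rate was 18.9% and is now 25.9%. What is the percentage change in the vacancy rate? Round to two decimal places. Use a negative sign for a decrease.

37.04%

The change is 25.9 − 18.9 = 7.0 percentage points.
Relative to the original 18.9%, that is 7.0 ÷ 18.9 ≈ 37.04%.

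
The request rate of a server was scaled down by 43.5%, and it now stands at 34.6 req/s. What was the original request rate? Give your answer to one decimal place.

61.2 req/s

The overall multiplier applied was 0.565.
So the original request rate was 34.6 ÷ 0.565 ≈ 61.2 req/s.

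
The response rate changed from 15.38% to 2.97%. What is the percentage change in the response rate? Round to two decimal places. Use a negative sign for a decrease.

The change is 2.97 − 15.38 = -12.41 percentage points.
Relative to the original 15.38%, that is -12.41 ÷ 15.38 ≈ -80.69%.

-80.69%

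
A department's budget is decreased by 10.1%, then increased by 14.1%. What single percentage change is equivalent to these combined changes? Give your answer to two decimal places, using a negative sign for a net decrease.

The combined multiplier is 0.899 × 1.141 = 1.025759.
That corresponds to an increase of 2.58%.

2.58%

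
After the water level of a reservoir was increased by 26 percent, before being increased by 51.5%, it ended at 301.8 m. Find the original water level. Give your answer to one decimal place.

The overall multiplier applied was 1.26 × 1.515 = 1.9089.
So the original water level was 301.8 ÷ 1.9089 ≈ 158.1 m.

158.1 m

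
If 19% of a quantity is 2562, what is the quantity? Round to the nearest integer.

13484

2562 ÷ 0.19 ≈ 13484.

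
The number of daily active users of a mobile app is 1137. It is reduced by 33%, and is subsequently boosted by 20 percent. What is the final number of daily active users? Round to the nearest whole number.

Each change multiplies by a factor: 0.67 × 1.2 = 0.804.
1137 × 0.804 = 914.148 ≈ 914.

914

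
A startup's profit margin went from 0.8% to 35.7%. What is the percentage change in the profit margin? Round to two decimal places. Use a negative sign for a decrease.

4362.50%

The change is 35.7 − 0.8 = 34.9 percentage points.
Relative to the original 0.8%, that is 34.9 ÷ 0.8 = 4362.50%.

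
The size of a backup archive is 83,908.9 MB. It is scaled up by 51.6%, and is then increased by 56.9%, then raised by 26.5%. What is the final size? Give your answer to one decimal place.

252,476.3 MB

After the 51.6% increase: 83,908.9 × 1.516 = 127205.8924.
After the 56.9% increase: 127205.8924 × 1.569 = 199586.0451756.
Apply the 26.5% increase: 199586.0451756 × 1.265 = 252476.347147134 ≈ 252,476.3.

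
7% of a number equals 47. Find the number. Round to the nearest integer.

47 ÷ 0.07 ≈ 671.

671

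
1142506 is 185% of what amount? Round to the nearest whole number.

617571

1142506 ÷ 1.85 ≈ 617571.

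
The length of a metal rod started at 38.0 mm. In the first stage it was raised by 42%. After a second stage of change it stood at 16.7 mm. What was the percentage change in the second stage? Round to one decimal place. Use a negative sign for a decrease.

After the first stage: 38.0 × 1.42 = 53.96.
Second-stage multiplier: 16.7 ÷ 53.96 ≈ 0.30949.
That is a change of -69.1%.

-69.1%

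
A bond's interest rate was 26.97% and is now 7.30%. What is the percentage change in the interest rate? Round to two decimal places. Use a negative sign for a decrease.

The change is 7.30 − 26.97 = -19.67 percentage points.
Relative to the original 26.97%, that is -19.67 ÷ 26.97 ≈ -72.93%.

-72.93%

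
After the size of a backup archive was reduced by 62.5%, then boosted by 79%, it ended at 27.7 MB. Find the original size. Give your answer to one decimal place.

Undoing the 79% increase: 27.7 ÷ 1.79 ≈ 15.47486.
Undoing the 62.5% decrease: 15.47486 ÷ 0.375 ≈ 41.3 MB.

41.3 MB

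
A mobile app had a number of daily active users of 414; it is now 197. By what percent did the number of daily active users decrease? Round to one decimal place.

52.4%

Change: 197 − 414 = -217.
Relative to the original: -217 ÷ 414 ≈ -52.4%.
So the number of daily active users decreased by 52.4%.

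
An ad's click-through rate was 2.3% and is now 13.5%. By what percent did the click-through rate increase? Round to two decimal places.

The change is 13.5 − 2.3 = 11.2 percentage points.
Relative to the original 2.3%, that is 11.2 ÷ 2.3 ≈ 486.96%.
So the click-through rate rose by 486.96%.

486.96%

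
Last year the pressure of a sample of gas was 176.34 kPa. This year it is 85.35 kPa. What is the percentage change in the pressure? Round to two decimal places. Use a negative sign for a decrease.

Change: 85.35 − 176.34 = -90.99.
Relative to the original: -90.99 ÷ 176.34 ≈ -51.60%.

-51.60%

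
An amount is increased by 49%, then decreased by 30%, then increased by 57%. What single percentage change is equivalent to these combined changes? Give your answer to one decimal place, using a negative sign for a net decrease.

63.8%

A 49% increase multiplies by 1.49.
Then a 30% decrease: 1.49 × 0.7 = 1.043.
Then a 57% increase: 1.043 × 1.57 = 1.63751.
Overall factor 1.63751, i.e. 63.8%.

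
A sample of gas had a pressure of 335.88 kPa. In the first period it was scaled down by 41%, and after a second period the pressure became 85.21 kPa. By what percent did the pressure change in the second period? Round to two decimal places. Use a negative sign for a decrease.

After the first period: 335.88 × 0.59 = 198.1692.
Second-period multiplier: 85.21 ÷ 198.1692 ≈ 0.429986.
That is a change of -57.00%.

-57.00%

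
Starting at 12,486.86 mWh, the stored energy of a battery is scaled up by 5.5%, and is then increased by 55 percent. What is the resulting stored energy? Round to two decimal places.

20,419.14 mWh

Apply the 5.5% increase: 12,486.86 × 1.055 = 13173.6373.
55% increase: 13173.6373 × 1.55 = 20419.137815 ≈ 20,419.14.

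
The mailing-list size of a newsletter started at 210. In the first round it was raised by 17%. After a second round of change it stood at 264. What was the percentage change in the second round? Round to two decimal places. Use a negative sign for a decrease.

7.45%

After the first round: 210 × 1.17 = 245.7.
Second-round multiplier: 264 ÷ 245.7 ≈ 1.074481.
That is a change of 7.45%.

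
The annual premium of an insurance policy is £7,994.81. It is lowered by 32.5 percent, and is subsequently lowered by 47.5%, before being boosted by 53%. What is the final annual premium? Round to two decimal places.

Each change multiplies by a factor: 0.675 × 0.525 × 1.53 = 0.54219375.
£7,994.81 × 0.54219375 = £4334.7360144375 ≈ £4,334.74.

£4,334.74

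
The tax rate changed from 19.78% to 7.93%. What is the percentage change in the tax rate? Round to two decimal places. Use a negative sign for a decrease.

The change is 7.93 − 19.78 = -11.85 percentage points.
Relative to the original 19.78%, that is -11.85 ÷ 19.78 ≈ -59.91%.

-59.91%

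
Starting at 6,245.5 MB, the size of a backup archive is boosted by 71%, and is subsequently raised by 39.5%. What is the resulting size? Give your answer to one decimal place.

After the 71% increase: 6,245.5 × 1.71 = 10679.805.
After the 39.5% increase: 10679.805 × 1.395 = 14898.327975 ≈ 14,898.3.

14,898.3 MB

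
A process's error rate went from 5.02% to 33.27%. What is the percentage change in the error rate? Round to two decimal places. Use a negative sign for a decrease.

The change is 33.27 − 5.02 = 28.25 percentage points.
Relative to the original 5.02%, that is 28.25 ÷ 5.02 ≈ 562.75%.

562.75%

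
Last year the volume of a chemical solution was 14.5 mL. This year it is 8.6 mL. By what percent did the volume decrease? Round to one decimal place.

40.7%

Change: 8.6 − 14.5 = -5.9.
Relative to the original: -5.9 ÷ 14.5 ≈ -40.7%.
So the volume decreased by 40.7%.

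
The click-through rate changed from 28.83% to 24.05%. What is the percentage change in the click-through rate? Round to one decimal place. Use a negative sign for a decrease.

The change is 24.05 − 28.83 = -4.78 percentage points.
Relative to the original 28.83%, that is -4.78 ÷ 28.83 ≈ -16.6%.

-16.6%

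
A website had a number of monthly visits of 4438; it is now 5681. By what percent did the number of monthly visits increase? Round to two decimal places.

Change: 5681 − 4438 = 1243.
Relative to the original: 1243 ÷ 4438 ≈ 28.01%.
So the number of monthly visits increased by 28.01%.

28.01%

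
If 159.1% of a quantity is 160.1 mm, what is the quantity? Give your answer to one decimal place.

160.1 mm ÷ 1.591 ≈ 100.6 mm.

100.6 mm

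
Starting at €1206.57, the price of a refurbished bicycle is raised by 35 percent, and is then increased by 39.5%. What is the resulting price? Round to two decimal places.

After the 35% increase: €1206.57 × 1.35 = €1628.8695.
After the 39.5% increase: €1628.8695 × 1.395 = €2272.2729525 ≈ €2272.27.

€2272.27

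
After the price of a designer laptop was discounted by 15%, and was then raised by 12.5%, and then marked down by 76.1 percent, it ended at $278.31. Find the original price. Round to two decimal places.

$1,217.75

The overall multiplier applied was 0.85 × 1.125 × 0.239 = 0.22854375.
So the original price was $278.31 ÷ 0.22854375 ≈ $1,217.75.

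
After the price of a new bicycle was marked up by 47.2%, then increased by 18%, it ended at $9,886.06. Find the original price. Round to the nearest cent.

$5,691.59

The overall multiplier applied was 1.472 × 1.18 = 1.73696.
So the original price was $9,886.06 ÷ 1.73696 ≈ $5,691.59.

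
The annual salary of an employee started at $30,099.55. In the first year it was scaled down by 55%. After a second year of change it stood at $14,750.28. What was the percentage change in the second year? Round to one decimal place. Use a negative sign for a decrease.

After the first year: $30,099.55 × 0.45 = $13544.7975.
Second-year multiplier: $14,750.28 ÷ $13544.7975 ≈ 1.089.
That is a change of 8.9%.

8.9%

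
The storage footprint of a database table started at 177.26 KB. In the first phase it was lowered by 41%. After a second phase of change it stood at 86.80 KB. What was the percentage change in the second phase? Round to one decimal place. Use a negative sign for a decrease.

-17.0%

After the first phase: 177.26 × 0.59 = 104.5834.
Second-phase multiplier: 86.80 ÷ 104.5834 ≈ 0.82996.
That is a change of -17.0%.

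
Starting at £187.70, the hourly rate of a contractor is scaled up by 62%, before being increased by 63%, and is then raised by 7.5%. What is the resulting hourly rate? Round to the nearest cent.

£532.81

After the 62% increase: £187.70 × 1.62 = £304.074.
63% increase: £304.074 × 1.63 = £495.64062.
7.5% increase: £495.64062 × 1.075 = £532.8136665 ≈ £532.81.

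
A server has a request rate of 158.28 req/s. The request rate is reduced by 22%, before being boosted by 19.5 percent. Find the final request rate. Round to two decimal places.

Apply the 22% decrease: 158.28 × 0.78 = 123.4584.
After the 19.5% increase: 123.4584 × 1.195 = 147.532788 ≈ 147.53.

147.53 req/s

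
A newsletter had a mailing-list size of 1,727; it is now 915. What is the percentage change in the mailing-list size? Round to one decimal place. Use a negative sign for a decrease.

Change: 915 − 1,727 = -812.
Relative to the original: -812 ÷ 1,727 ≈ -47.0%.

-47.0%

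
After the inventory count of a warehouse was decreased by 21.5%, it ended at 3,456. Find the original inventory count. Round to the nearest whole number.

The overall multiplier applied was 0.785.
So the original inventory count was 3,456 ÷ 0.785 ≈ 4,403.

4,403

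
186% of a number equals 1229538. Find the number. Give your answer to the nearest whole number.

661042

1229538 ÷ 1.86 ≈ 661042.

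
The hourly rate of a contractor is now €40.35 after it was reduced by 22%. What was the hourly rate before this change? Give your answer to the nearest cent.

The overall multiplier applied was 0.78.
So the original hourly rate was €40.35 ÷ 0.78 ≈ €51.73.

€51.73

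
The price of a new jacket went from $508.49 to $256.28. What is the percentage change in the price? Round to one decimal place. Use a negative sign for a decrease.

-49.6%

Change: $256.28 − $508.49 = -$252.21.
Relative to the original: -$252.21 ÷ $508.49 ≈ -49.6%.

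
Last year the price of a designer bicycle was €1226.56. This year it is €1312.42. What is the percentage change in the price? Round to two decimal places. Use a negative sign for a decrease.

Change: €1312.42 − €1226.56 = €85.86.
Relative to the original: €85.86 ÷ €1226.56 ≈ 7.00%.

7.00%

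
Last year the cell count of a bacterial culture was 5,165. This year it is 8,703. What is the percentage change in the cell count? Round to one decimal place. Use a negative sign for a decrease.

68.5%

Change: 8,703 − 5,165 = 3,538.
Relative to the original: 3,538 ÷ 5,165 ≈ 68.5%.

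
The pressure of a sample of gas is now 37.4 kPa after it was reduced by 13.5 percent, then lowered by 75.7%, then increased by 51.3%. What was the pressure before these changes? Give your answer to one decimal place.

The overall multiplier applied was 0.865 × 0.243 × 1.513 = 0.318025035.
So the original pressure was 37.4 ÷ 0.318025035 ≈ 117.6 kPa.

117.6 kPa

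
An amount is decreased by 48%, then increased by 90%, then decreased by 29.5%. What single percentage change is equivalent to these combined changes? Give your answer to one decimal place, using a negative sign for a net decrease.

The combined multiplier is 0.52 × 1.9 × 0.705 = 0.69654.
That corresponds to a decrease of 30.3%.

-30.3%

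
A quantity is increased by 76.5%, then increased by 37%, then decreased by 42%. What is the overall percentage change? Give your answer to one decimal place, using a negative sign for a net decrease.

A 76.5% increase multiplies by 1.765.
Then a 37% increase: 1.765 × 1.37 = 2.41805.
Then a 42% decrease: 2.41805 × 0.58 = 1.402469.
Overall factor 1.402469, i.e. 40.2%.

40.2%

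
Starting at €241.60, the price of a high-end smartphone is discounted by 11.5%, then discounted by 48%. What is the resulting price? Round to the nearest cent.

€111.18

Each change multiplies by a factor: 0.885 × 0.52 = 0.4602.
€241.60 × 0.4602 = €111.18432 ≈ €111.18.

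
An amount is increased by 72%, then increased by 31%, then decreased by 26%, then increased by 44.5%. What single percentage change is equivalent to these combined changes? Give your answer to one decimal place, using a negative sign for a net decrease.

140.9%

A 72% increase multiplies by 1.72.
Then a 31% increase: 1.72 × 1.31 = 2.2532.
Then a 26% decrease: 2.2532 × 0.74 = 1.667368.
Then a 44.5% increase: 1.667368 × 1.445 = 2.40934676.
Overall factor 2.40934676, i.e. 140.9%.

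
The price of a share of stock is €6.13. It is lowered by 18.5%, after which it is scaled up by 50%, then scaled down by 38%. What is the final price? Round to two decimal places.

€4.65

18.5% decrease: €6.13 × 0.815 = €4.99595.
50% increase: €4.99595 × 1.5 = €7.493925.
38% decrease: €7.493925 × 0.62 = €4.6462335 ≈ €4.65.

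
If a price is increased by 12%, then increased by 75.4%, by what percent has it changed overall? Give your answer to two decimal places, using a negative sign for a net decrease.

The combined multiplier is 1.12 × 1.754 = 1.96448.
That corresponds to an increase of 96.45%.

96.45%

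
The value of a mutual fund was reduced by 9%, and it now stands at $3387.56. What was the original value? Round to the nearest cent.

$3722.59

The overall multiplier applied was 0.91.
So the original value was $3387.56 ÷ 0.91 ≈ $3722.59.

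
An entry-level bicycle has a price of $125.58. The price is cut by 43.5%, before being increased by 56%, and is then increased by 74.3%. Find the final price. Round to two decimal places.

43.5% decrease: $125.58 × 0.565 = $70.9527.
56% increase: $70.9527 × 1.56 = $110.686212.
After the 74.3% increase: $110.686212 × 1.743 = $192.926067516 ≈ $192.93.

$192.93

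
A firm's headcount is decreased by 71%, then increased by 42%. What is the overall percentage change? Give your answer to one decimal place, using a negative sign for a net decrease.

-58.8%

A 71% decrease multiplies by 0.29.
Then a 42% increase: 0.29 × 1.42 = 0.4118.
Overall factor 0.4118, i.e. -58.8%.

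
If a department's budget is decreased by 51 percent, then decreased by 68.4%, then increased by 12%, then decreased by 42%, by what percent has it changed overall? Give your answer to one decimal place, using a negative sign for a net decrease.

-89.9%

The combined multiplier is 0.49 × 0.316 × 1.12 × 0.58 = 0.100584064.
That corresponds to a decrease of 89.9%.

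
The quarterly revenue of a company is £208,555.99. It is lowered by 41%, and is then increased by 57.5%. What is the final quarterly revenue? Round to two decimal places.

Each change multiplies by a factor: 0.59 × 1.575 = 0.92925.
£208,555.99 × 0.92925 = £193800.6537075 ≈ £193,800.65.

£193,800.65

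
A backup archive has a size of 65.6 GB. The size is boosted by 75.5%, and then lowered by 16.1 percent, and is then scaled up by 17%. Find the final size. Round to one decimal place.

Each change multiplies by a factor: 1.755 × 0.839 × 1.17 = 1.72276065.
65.6 × 1.72276065 = 113.01309864 ≈ 113.0.

113.0 GB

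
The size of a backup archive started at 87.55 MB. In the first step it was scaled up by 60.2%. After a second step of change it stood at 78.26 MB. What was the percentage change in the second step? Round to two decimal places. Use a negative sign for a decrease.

-44.20%

After the first step: 87.55 × 1.602 = 140.2551.
Second-step multiplier: 78.26 ÷ 140.2551 ≈ 0.557983.
That is a change of -44.20%.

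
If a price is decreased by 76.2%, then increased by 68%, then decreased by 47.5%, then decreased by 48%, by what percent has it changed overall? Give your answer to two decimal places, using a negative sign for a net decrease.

The combined multiplier is 0.238 × 1.68 × 0.525 × 0.52 = 0.10915632.
That corresponds to a decrease of 89.08%.

-89.08%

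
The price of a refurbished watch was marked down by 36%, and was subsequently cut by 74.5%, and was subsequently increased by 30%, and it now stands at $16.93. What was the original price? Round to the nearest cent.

Undoing the 30% increase: $16.93 ÷ 1.3 ≈ $13.023077.
Undoing the 74.5% decrease: $13.023077 ÷ 0.255 ≈ $51.07089.
Undoing the 36% decrease: $51.07089 ÷ 0.64 ≈ $79.80.

$79.80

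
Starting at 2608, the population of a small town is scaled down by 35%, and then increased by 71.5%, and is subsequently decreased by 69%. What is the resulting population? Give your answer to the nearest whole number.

Apply the 35% decrease: 2608 × 0.65 = 1695.2.
After the 71.5% increase: 1695.2 × 1.715 = 2907.268.
Apply the 69% decrease: 2907.268 × 0.31 = 901.25308 ≈ 901.

901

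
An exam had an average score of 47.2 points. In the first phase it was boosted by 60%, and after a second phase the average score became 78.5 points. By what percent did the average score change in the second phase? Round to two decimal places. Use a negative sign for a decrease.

After the first phase: 47.2 × 1.6 = 75.52.
Second-phase multiplier: 78.5 ÷ 75.52 ≈ 1.03946.
That is a change of 3.95%.

3.95%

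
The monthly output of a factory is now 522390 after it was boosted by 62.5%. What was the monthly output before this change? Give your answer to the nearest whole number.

321471

The overall multiplier applied was 1.625.
So the original monthly output was 522390 ÷ 1.625 ≈ 321471.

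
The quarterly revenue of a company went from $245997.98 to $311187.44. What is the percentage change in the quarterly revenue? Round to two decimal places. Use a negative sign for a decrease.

26.50%

Change: $311187.44 − $245997.98 = $65189.46.
Relative to the original: $65189.46 ÷ $245997.98 ≈ 26.50%.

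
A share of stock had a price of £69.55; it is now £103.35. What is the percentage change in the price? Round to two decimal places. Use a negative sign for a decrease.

48.60%

Change: £103.35 − £69.55 = £33.80.
Relative to the original: £33.80 ÷ £69.55 ≈ 48.60%.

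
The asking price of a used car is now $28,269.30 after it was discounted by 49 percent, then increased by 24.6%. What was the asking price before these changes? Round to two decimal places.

Undoing the 24.6% increase: $28,269.30 ÷ 1.246 ≈ $22688.041734.
Undoing the 49% decrease: $22688.041734 ÷ 0.51 ≈ $44,486.36.

$44,486.36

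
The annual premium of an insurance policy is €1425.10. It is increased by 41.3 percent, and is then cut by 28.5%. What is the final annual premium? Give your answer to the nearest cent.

Each change multiplies by a factor: 1.413 × 0.715 = 1.010295.
€1425.10 × 1.010295 = €1439.7714045 ≈ €1439.77.

€1439.77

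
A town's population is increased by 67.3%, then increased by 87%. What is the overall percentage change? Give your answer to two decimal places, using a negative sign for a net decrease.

The combined multiplier is 1.673 × 1.87 = 3.12851.
That corresponds to an increase of 212.85%.

212.85%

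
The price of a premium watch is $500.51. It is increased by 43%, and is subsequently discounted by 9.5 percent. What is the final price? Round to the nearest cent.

$647.74

Each change multiplies by a factor: 1.43 × 0.905 = 1.29415.
$500.51 × 1.29415 = $647.7350165 ≈ $647.74.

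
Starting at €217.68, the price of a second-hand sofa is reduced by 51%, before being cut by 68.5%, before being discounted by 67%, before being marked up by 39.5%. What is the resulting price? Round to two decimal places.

€15.47

Each change multiplies by a factor: 0.49 × 0.315 × 0.33 × 1.395 = 0.0710550225.
€217.68 × 0.0710550225 = €15.4672572978 ≈ €15.47.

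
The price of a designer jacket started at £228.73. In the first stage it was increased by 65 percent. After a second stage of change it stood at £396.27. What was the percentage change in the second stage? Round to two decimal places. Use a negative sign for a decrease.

After the first stage: £228.73 × 1.65 = £377.4045.
Second-stage multiplier: £396.27 ÷ £377.4045 ≈ 1.049987.
That is a change of 5.00%.

5.00%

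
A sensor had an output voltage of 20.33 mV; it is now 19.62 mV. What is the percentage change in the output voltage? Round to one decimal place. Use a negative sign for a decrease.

Change: 19.62 − 20.33 = -0.71.
Relative to the original: -0.71 ÷ 20.33 ≈ -3.5%.

-3.5%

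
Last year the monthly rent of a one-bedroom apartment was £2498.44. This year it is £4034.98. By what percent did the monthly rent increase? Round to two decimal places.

61.50%

Change: £4034.98 − £2498.44 = £1536.54.
Relative to the original: £1536.54 ÷ £2498.44 ≈ 61.50%.
So the monthly rent increased by 61.50%.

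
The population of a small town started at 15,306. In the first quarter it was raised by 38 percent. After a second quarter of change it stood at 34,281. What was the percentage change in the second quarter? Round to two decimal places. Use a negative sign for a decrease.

After the first quarter: 15,306 × 1.38 = 21122.28.
Second-quarter multiplier: 34,281 ÷ 21122.28 ≈ 1.622978.
That is a change of 62.30%.

62.30%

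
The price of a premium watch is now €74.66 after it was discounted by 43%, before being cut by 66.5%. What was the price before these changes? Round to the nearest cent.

€390.99

The overall multiplier applied was 0.57 × 0.335 = 0.19095.
So the original price was €74.66 ÷ 0.19095 ≈ €390.99.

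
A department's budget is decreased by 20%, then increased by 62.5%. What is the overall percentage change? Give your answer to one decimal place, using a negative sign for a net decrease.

30.0%

A 20% decrease multiplies by 0.8.
Then a 62.5% increase: 0.8 × 1.625 = 1.3.
Overall factor 1.3, i.e. 30.0%.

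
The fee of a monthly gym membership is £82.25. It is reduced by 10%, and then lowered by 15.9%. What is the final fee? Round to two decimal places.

Each change multiplies by a factor: 0.9 × 0.841 = 0.7569.
£82.25 × 0.7569 = £62.255025 ≈ £62.26.

£62.26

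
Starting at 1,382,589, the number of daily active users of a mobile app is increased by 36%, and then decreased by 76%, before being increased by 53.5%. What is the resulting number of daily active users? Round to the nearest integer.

36% increase: 1,382,589 × 1.36 = 1880321.04.
76% decrease: 1880321.04 × 0.24 = 451277.0496.
Apply the 53.5% increase: 451277.0496 × 1.535 = 692710.271136 ≈ 692,710.

692,710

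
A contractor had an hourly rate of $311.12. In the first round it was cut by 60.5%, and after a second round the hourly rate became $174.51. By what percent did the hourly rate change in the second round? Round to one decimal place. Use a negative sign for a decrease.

After the first round: $311.12 × 0.395 = $122.8924.
Second-round multiplier: $174.51 ÷ $122.8924 ≈ 1.42002.
That is a change of 42.0%.

42.0%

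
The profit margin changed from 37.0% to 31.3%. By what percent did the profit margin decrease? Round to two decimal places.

The change is 31.3 − 37.0 = -5.7 percentage points.
Relative to the original 37.0%, that is -5.7 ÷ 37.0 ≈ -15.41%.
So the profit margin fell by 15.41%.

15.41%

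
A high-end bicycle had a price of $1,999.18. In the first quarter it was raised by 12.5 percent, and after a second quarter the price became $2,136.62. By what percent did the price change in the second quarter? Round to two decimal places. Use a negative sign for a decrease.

-5.00%

After the first quarter: $1,999.18 × 1.125 = $2249.0775.
Second-quarter multiplier: $2,136.62 ÷ $2249.0775 ≈ 0.949998.
That is a change of -5.00%.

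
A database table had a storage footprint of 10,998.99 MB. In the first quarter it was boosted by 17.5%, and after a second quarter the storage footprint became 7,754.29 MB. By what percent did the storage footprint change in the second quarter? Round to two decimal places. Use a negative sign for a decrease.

After the first quarter: 10,998.99 × 1.175 = 12923.81325.
Second-quarter multiplier: 7,754.29 ÷ 12923.81325 ≈ 0.6.
That is a change of -40.00%.

-40.00%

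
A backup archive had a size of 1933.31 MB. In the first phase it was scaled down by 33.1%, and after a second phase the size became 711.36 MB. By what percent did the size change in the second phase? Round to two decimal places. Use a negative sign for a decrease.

After the first phase: 1933.31 × 0.669 = 1293.38439.
Second-phase multiplier: 711.36 ÷ 1293.38439 ≈ 0.549999.
That is a change of -45.00%.

-45.00%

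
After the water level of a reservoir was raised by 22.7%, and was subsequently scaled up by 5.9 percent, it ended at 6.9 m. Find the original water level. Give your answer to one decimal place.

5.3 m

The overall multiplier applied was 1.227 × 1.059 = 1.299393.
So the original water level was 6.9 ÷ 1.299393 ≈ 5.3 m.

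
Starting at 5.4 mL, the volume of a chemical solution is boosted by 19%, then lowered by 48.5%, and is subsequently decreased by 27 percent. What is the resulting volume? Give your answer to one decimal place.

Each change multiplies by a factor: 1.19 × 0.515 × 0.73 = 0.4473805.
5.4 × 0.4473805 = 2.4158547 ≈ 2.4.

2.4 mL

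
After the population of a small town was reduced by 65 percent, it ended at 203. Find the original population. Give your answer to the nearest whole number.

The overall multiplier applied was 0.35.
So the original population was 203 ÷ 0.35 = 580.

580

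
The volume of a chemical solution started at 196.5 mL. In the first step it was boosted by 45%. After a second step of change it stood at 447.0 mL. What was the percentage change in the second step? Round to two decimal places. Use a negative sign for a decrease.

56.88%

After the first step: 196.5 × 1.45 = 284.925.
Second-step multiplier: 447.0 ÷ 284.925 ≈ 1.568834.
That is a change of 56.88%.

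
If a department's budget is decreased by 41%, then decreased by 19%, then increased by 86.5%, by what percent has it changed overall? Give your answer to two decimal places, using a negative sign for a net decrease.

-10.87%

The combined multiplier is 0.59 × 0.81 × 1.865 = 0.8912835.
That corresponds to a decrease of 10.87%.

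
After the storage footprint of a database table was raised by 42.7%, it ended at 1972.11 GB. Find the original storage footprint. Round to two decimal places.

The overall multiplier applied was 1.427.
So the original storage footprint was 1972.11 ÷ 1.427 ≈ 1382.00 GB.

1382.00 GB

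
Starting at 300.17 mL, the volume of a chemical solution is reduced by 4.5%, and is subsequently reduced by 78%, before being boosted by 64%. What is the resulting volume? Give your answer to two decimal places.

Each change multiplies by a factor: 0.955 × 0.22 × 1.64 = 0.344564.
300.17 × 0.344564 = 103.42777588 ≈ 103.43.

103.43 mL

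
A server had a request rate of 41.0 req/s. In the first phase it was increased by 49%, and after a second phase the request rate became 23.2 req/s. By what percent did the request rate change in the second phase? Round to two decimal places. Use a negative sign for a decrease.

After the first phase: 41.0 × 1.49 = 61.09.
Second-phase multiplier: 23.2 ÷ 61.09 ≈ 0.379768.
That is a change of -62.02%.

-62.02%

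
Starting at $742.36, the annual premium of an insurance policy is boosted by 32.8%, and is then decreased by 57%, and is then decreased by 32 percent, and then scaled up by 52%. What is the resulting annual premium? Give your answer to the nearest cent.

32.8% increase: $742.36 × 1.328 = $985.85408.
57% decrease: $985.85408 × 0.43 = $423.9172544.
Apply the 32% decrease: $423.9172544 × 0.68 = $288.263732992.
After the 52% increase: $288.263732992 × 1.52 = $438.16087414784 ≈ $438.16.

$438.16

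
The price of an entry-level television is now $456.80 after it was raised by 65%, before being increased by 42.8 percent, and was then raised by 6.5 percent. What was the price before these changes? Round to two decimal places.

$182.04

The overall multiplier applied was 1.65 × 1.428 × 1.065 = 2.509353.
So the original price was $456.80 ÷ 2.509353 ≈ $182.04.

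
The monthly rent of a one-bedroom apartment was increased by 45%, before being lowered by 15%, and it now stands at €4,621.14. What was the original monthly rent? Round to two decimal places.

€3,749.40

The overall multiplier applied was 1.45 × 0.85 = 1.2325.
So the original monthly rent was €4,621.14 ÷ 1.2325 ≈ €3,749.40.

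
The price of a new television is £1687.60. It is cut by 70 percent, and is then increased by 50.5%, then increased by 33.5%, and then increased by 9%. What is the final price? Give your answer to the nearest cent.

£1108.75

70% decrease: £1687.60 × 0.3 = £506.28.
50.5% increase: £506.28 × 1.505 = £761.9514.
After the 33.5% increase: £761.9514 × 1.335 = £1017.205119.
After the 9% increase: £1017.205119 × 1.09 = £1108.75357971 ≈ £1108.75.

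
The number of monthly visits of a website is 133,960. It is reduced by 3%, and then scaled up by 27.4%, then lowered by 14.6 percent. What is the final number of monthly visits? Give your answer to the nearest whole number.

Apply the 3% decrease: 133,960 × 0.97 = 129941.2.
Apply the 27.4% increase: 129941.2 × 1.274 = 165545.0888.
After the 14.6% decrease: 165545.0888 × 0.854 = 141375.5058352 ≈ 141,376.

141,376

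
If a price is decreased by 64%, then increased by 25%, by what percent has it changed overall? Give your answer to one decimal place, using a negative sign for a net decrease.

A 64% decrease multiplies by 0.36.
Then a 25% increase: 0.36 × 1.25 = 0.45.
Overall factor 0.45, i.e. -55.0%.

-55.0%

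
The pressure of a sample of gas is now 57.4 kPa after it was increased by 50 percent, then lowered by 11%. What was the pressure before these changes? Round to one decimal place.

43.0 kPa

Undoing the 11% decrease: 57.4 ÷ 0.89 ≈ 64.494382.
Undoing the 50% increase: 64.494382 ÷ 1.5 ≈ 43.0 kPa.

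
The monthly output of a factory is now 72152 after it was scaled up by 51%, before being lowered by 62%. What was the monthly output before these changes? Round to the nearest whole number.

125744

Undoing the 62% decrease: 72152 ÷ 0.38 ≈ 189873.684211.
Undoing the 51% increase: 189873.684211 ÷ 1.51 ≈ 125744.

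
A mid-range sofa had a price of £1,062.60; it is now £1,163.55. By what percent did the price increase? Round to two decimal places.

9.50%

Change: £1,163.55 − £1,062.60 = £100.95.
Relative to the original: £100.95 ÷ £1,062.60 ≈ 9.50%.
So the price increased by 9.50%.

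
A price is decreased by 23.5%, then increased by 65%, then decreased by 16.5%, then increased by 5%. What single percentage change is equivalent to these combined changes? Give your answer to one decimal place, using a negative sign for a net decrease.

A 23.5% decrease multiplies by 0.765.
Then a 65% increase: 0.765 × 1.65 = 1.26225.
Then a 16.5% decrease: 1.26225 × 0.835 = 1.05397875.
Then a 5% increase: 1.05397875 × 1.05 = 1.1066776875.
Overall factor 1.1066776875, i.e. 10.7%.

10.7%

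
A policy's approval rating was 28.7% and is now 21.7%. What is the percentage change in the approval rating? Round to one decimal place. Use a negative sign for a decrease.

The change is 21.7 − 28.7 = -7.0 percentage points.
Relative to the original 28.7%, that is -7.0 ÷ 28.7 ≈ -24.4%.

-24.4%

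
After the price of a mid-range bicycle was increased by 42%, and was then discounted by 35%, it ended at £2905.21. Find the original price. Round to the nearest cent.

Undoing the 35% decrease: £2905.21 ÷ 0.65 ≈ £4469.553846.
Undoing the 42% increase: £4469.553846 ÷ 1.42 ≈ £3147.57.

£3147.57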